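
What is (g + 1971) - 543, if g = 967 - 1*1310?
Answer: 1085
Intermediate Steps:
g = -343 (g = 967 - 1310 = -343)
(g + 1971) - 543 = (-343 + 1971) - 543 = 1628 - 543 = 1085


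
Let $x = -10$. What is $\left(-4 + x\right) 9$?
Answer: $-126$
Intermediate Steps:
$\left(-4 + x\right) 9 = \left(-4 - 10\right) 9 = \left(-14\right) 9 = -126$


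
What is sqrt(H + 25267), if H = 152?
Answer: sqrt(25419) ≈ 159.43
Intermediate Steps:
sqrt(H + 25267) = sqrt(152 + 25267) = sqrt(25419)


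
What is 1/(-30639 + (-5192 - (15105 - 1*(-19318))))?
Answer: -1/70254 ≈ -1.4234e-5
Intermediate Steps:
1/(-30639 + (-5192 - (15105 - 1*(-19318)))) = 1/(-30639 + (-5192 - (15105 + 19318))) = 1/(-30639 + (-5192 - 1*34423)) = 1/(-30639 + (-5192 - 34423)) = 1/(-30639 - 39615) = 1/(-70254) = -1/70254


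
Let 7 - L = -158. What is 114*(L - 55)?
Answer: 12540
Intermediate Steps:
L = 165 (L = 7 - 1*(-158) = 7 + 158 = 165)
114*(L - 55) = 114*(165 - 55) = 114*110 = 12540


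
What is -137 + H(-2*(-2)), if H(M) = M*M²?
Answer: -73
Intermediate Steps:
H(M) = M³
-137 + H(-2*(-2)) = -137 + (-2*(-2))³ = -137 + 4³ = -137 + 64 = -73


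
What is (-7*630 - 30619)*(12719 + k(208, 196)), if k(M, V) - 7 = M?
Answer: -453065086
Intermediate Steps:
k(M, V) = 7 + M
(-7*630 - 30619)*(12719 + k(208, 196)) = (-7*630 - 30619)*(12719 + (7 + 208)) = (-4410 - 30619)*(12719 + 215) = -35029*12934 = -453065086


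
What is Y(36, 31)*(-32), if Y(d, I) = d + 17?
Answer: -1696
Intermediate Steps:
Y(d, I) = 17 + d
Y(36, 31)*(-32) = (17 + 36)*(-32) = 53*(-32) = -1696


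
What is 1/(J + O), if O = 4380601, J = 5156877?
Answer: 1/9537478 ≈ 1.0485e-7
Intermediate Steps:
1/(J + O) = 1/(5156877 + 4380601) = 1/9537478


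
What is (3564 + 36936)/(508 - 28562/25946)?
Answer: 58378500/730667 ≈ 79.898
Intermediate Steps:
(3564 + 36936)/(508 - 28562/25946) = 40500/(508 - 28562*1/25946) = 40500/(508 - 14281/12973) = 40500/(6576003/12973) = 40500*(12973/6576003) = 58378500/730667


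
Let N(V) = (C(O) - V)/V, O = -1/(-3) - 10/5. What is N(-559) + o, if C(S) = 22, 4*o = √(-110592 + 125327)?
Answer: -581/559 + √14735/4 ≈ 29.308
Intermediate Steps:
o = √14735/4 (o = √(-110592 + 125327)/4 = √14735/4 ≈ 30.347)
O = -5/3 (O = -1*(-⅓) - 10*⅕ = ⅓ - 2 = -5/3 ≈ -1.6667)
N(V) = (22 - V)/V
N(-559) + o = (22 - 1*(-559))/(-559) + √14735/4 = -(22 + 559)/559 + √14735/4 = -1/559*581 + √14735/4 = -581/559 + √14735/4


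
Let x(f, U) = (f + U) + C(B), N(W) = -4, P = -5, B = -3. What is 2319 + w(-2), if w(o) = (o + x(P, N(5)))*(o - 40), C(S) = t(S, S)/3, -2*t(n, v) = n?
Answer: 2760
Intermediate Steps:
t(n, v) = -n/2
C(S) = -S/6 (C(S) = -S/2/3 = -S/2*(⅓) = -S/6)
x(f, U) = ½ + U + f (x(f, U) = (f + U) - ⅙*(-3) = (U + f) + ½ = ½ + U + f)
w(o) = (-40 + o)*(-17/2 + o) (w(o) = (o + (½ - 4 - 5))*(o - 40) = (o - 17/2)*(-40 + o) = (-17/2 + o)*(-40 + o) = (-40 + o)*(-17/2 + o))
2319 + w(-2) = 2319 + (340 + (-2)² - 97/2*(-2)) = 2319 + (340 + 4 + 97) = 2319 + 441 = 2760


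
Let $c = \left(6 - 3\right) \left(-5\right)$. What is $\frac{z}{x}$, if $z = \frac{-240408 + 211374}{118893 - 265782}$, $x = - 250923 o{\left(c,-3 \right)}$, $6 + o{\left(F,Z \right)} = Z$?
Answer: $\frac{3226}{36857828547} \approx 8.7525 \cdot 10^{-8}$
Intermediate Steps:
$c = -15$ ($c = 3 \left(-5\right) = -15$)
$o{\left(F,Z \right)} = -6 + Z$
$x = 2258307$ ($x = - 250923 \left(-6 - 3\right) = \left(-250923\right) \left(-9\right) = 2258307$)
$z = \frac{3226}{16321}$ ($z = - \frac{29034}{-146889} = \left(-29034\right) \left(- \frac{1}{146889}\right) = \frac{3226}{16321} \approx 0.19766$)
$\frac{z}{x} = \frac{3226}{16321 \cdot 2258307} = \frac{3226}{16321} \cdot \frac{1}{2258307} = \frac{3226}{36857828547}$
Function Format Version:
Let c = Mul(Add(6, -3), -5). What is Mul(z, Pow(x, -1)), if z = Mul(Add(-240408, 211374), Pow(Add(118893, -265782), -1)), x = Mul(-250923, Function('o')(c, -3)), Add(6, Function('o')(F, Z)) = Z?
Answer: Rational(3226, 36857828547) ≈ 8.7525e-8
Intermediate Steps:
c = -15 (c = Mul(3, -5) = -15)
Function('o')(F, Z) = Add(-6, Z)
x = 2258307 (x = Mul(-250923, Add(-6, -3)) = Mul(-250923, -9) = 2258307)
z = Rational(3226, 16321) (z = Mul(-29034, Pow(-146889, -1)) = Mul(-29034, Rational(-1, 146889)) = Rational(3226, 16321) ≈ 0.19766)
Mul(z, Pow(x, -1)) = Mul(Rational(3226, 16321), Pow(2258307, -1)) = Mul(Rational(3226, 16321), Rational(1, 2258307)) = Rational(3226, 36857828547)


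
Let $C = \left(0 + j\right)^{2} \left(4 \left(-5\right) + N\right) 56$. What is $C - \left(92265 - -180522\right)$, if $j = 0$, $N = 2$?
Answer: $-272787$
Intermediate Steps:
$C = 0$ ($C = \left(0 + 0\right)^{2} \left(4 \left(-5\right) + 2\right) 56 = 0^{2} \left(-20 + 2\right) 56 = 0 \left(-18\right) 56 = 0 \cdot 56 = 0$)
$C - \left(92265 - -180522\right) = 0 - \left(92265 - -180522\right) = 0 - \left(92265 + 180522\right) = 0 - 272787 = -272787$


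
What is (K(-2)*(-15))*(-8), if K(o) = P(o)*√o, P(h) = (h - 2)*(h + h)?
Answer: 1920*I*√2 ≈ 2715.3*I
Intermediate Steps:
P(h) = 2*h*(-2 + h) (P(h) = (-2 + h)*(2*h) = 2*h*(-2 + h))
K(o) = 2*o^(3/2)*(-2 + o) (K(o) = (2*o*(-2 + o))*√o = 2*o^(3/2)*(-2 + o))
(K(-2)*(-15))*(-8) = ((2*(-2)^(3/2)*(-2 - 2))*(-15))*(-8) = ((2*(-2*I*√2)*(-4))*(-15))*(-8) = ((16*I*√2)*(-15))*(-8) = -240*I*√2*(-8) = 1920*I*√2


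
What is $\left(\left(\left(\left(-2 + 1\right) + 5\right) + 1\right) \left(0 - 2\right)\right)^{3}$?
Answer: $-1000$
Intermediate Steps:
$\left(\left(\left(\left(-2 + 1\right) + 5\right) + 1\right) \left(0 - 2\right)\right)^{3} = \left(\left(\left(-1 + 5\right) + 1\right) \left(-2\right)\right)^{3} = \left(\left(4 + 1\right) \left(-2\right)\right)^{3} = \left(5 \left(-2\right)\right)^{3} = \left(-10\right)^{3} = -1000$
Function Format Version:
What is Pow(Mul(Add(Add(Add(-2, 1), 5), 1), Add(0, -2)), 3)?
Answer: -1000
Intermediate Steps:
Pow(Mul(Add(Add(Add(-2, 1), 5), 1), Add(0, -2)), 3) = Pow(Mul(Add(Add(-1, 5), 1), -2), 3) = Pow(Mul(Add(4, 1), -2), 3) = Pow(Mul(5, -2), 3) = Pow(-10, 3) = -1000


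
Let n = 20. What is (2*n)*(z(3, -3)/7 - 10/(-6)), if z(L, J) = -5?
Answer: 800/21 ≈ 38.095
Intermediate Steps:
(2*n)*(z(3, -3)/7 - 10/(-6)) = (2*20)*(-5/7 - 10/(-6)) = 40*(-5*⅐ - 10*(-⅙)) = 40*(-5/7 + 5/3) = 40*(20/21) = 800/21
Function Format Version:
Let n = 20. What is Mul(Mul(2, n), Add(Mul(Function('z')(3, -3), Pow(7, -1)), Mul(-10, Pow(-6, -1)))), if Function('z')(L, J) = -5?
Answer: Rational(800, 21) ≈ 38.095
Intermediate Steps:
Mul(Mul(2, n), Add(Mul(Function('z')(3, -3), Pow(7, -1)), Mul(-10, Pow(-6, -1)))) = Mul(Mul(2, 20), Add(Mul(-5, Pow(7, -1)), Mul(-10, Pow(-6, -1)))) = Mul(40, Add(Mul(-5, Rational(1, 7)), Mul(-10, Rational(-1, 6)))) = Mul(40, Add(Rational(-5, 7), Rational(5, 3))) = Mul(40, Rational(20, 21)) = Rational(800, 21)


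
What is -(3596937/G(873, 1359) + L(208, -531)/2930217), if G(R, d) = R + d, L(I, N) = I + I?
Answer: -1171089652649/726693816 ≈ -1611.5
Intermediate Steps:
L(I, N) = 2*I
-(3596937/G(873, 1359) + L(208, -531)/2930217) = -(3596937/(873 + 1359) + (2*208)/2930217) = -(3596937/2232 + 416*(1/2930217)) = -(3596937*(1/2232) + 416/2930217) = -(1198979/744 + 416/2930217) = -1*1171089652649/726693816 = -1171089652649/726693816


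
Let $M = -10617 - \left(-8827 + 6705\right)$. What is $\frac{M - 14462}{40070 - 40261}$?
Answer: $\frac{22957}{191} \approx 120.19$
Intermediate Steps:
$M = -8495$ ($M = -10617 - -2122 = -10617 + 2122 = -8495$)
$\frac{M - 14462}{40070 - 40261} = \frac{-8495 - 14462}{40070 - 40261} = - \frac{22957}{-191} = \left(-22957\right) \left(- \frac{1}{191}\right) = \frac{22957}{191}$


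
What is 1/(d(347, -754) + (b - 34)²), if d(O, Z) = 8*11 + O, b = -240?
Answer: 1/75511 ≈ 1.3243e-5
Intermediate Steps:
d(O, Z) = 88 + O
1/(d(347, -754) + (b - 34)²) = 1/((88 + 347) + (-240 - 34)²) = 1/(435 + (-274)²) = 1/(435 + 75076) = 1/75511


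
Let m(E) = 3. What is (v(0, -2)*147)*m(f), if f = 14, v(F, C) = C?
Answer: -882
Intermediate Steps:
(v(0, -2)*147)*m(f) = -2*147*3 = -294*3 = -882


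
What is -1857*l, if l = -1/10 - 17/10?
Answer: 16713/5 ≈ 3342.6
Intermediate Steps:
l = -9/5 (l = -1*⅒ - 17*⅒ = -⅒ - 17/10 = -9/5 ≈ -1.8000)
-1857*l = -1857*(-9/5) = 16713/5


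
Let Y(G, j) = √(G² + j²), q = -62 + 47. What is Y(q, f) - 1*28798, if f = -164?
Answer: -28798 + √27121 ≈ -28633.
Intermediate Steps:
q = -15
Y(q, f) - 1*28798 = √((-15)² + (-164)²) - 1*28798 = √(225 + 26896) - 28798 = √27121 - 28798 = -28798 + √27121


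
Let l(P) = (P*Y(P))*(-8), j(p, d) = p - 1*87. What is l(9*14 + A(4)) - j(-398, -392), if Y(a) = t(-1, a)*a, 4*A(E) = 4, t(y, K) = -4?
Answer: 516613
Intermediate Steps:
A(E) = 1 (A(E) = (¼)*4 = 1)
Y(a) = -4*a
j(p, d) = -87 + p (j(p, d) = p - 87 = -87 + p)
l(P) = 32*P² (l(P) = (P*(-4*P))*(-8) = -4*P²*(-8) = 32*P²)
l(9*14 + A(4)) - j(-398, -392) = 32*(9*14 + 1)² - (-87 - 398) = 32*(126 + 1)² - 1*(-485) = 32*127² + 485 = 32*16129 + 485 = 516128 + 485 = 516613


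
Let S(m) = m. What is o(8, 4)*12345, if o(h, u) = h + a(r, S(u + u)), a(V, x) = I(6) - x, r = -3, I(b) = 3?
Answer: 37035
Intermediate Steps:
a(V, x) = 3 - x
o(h, u) = 3 + h - 2*u (o(h, u) = h + (3 - (u + u)) = h + (3 - 2*u) = 3 + h - 2*u)
o(8, 4)*12345 = (3 + 8 - 2*4)*12345 = (3 + 8 - 8)*12345 = 3*12345 = 37035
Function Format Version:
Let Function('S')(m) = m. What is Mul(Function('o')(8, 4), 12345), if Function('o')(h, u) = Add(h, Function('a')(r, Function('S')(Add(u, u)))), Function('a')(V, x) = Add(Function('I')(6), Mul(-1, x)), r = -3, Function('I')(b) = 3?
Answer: 37035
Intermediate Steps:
Function('a')(V, x) = Add(3, Mul(-1, x))
Function('o')(h, u) = Add(3, h, Mul(-2, u)) (Function('o')(h, u) = Add(h, Add(3, Mul(-1, Add(u, u)))) = Add(h, Add(3, Mul(-1, Mul(2, u)))) = Add(h, Add(3, Mul(-2, u))) = Add(3, h, Mul(-2, u)))
Mul(Function('o')(8, 4), 12345) = Mul(Add(3, 8, Mul(-2, 4)), 12345) = Mul(Add(3, 8, -8), 12345) = Mul(3, 12345) = 37035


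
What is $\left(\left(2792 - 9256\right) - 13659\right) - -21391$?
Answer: $1268$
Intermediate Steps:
$\left(\left(2792 - 9256\right) - 13659\right) - -21391 = \left(-6464 - 13659\right) + 21391 = -20123 + 21391 = 1268$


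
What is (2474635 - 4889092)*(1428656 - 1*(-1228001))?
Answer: -6414384090249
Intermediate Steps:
(2474635 - 4889092)*(1428656 - 1*(-1228001)) = -2414457*(1428656 + 1228001) = -2414457*2656657 = -6414384090249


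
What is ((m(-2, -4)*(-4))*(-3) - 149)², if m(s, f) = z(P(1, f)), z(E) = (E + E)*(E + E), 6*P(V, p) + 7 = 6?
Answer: 196249/9 ≈ 21805.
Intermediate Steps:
P(V, p) = -⅙ (P(V, p) = -7/6 + (⅙)*6 = -7/6 + 1 = -⅙)
z(E) = 4*E² (z(E) = (2*E)*(2*E) = 4*E²)
m(s, f) = ⅑ (m(s, f) = 4*(-⅙)² = 4*(1/36) = ⅑)
((m(-2, -4)*(-4))*(-3) - 149)² = (((⅑)*(-4))*(-3) - 149)² = (-4/9*(-3) - 149)² = (4/3 - 149)² = (-443/3)² = 196249/9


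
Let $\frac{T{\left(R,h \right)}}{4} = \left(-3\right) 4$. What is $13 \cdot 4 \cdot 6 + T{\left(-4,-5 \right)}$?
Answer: $264$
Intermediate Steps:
$T{\left(R,h \right)} = -48$ ($T{\left(R,h \right)} = 4 \left(\left(-3\right) 4\right) = 4 \left(-12\right) = -48$)
$13 \cdot 4 \cdot 6 + T{\left(-4,-5 \right)} = 13 \cdot 4 \cdot 6 - 48 = 13 \cdot 24 - 48 = 312 - 48 = 264$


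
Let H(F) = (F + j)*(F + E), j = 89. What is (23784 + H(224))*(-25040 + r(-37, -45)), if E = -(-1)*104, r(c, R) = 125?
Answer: -3150451920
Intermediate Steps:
E = 104 (E = -1*(-104) = 104)
H(F) = (89 + F)*(104 + F) (H(F) = (F + 89)*(F + 104) = (89 + F)*(104 + F))
(23784 + H(224))*(-25040 + r(-37, -45)) = (23784 + (9256 + 224² + 193*224))*(-25040 + 125) = (23784 + (9256 + 50176 + 43232))*(-24915) = (23784 + 102664)*(-24915) = 126448*(-24915) = -3150451920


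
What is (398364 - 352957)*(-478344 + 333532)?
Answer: -6575478484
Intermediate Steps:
(398364 - 352957)*(-478344 + 333532) = 45407*(-144812) = -6575478484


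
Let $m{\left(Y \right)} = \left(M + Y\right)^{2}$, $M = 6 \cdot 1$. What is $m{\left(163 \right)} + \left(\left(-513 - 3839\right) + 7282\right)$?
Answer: $31491$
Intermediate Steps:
$M = 6$
$m{\left(Y \right)} = \left(6 + Y\right)^{2}$
$m{\left(163 \right)} + \left(\left(-513 - 3839\right) + 7282\right) = \left(6 + 163\right)^{2} + \left(\left(-513 - 3839\right) + 7282\right) = 169^{2} + \left(-4352 + 7282\right) = 28561 + 2930 = 31491$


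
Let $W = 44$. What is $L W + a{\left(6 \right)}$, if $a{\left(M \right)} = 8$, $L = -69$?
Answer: $-3028$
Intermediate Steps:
$L W + a{\left(6 \right)} = \left(-69\right) 44 + 8 = -3036 + 8 = -3028$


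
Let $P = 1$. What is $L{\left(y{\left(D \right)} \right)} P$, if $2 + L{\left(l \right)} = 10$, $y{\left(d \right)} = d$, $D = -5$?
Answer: $8$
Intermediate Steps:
$L{\left(l \right)} = 8$ ($L{\left(l \right)} = -2 + 10 = 8$)
$L{\left(y{\left(D \right)} \right)} P = 8 \cdot 1 = 8$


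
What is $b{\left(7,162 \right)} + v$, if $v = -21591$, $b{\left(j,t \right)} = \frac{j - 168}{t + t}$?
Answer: $- \frac{6995645}{324} \approx -21592.0$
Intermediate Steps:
$b{\left(j,t \right)} = \frac{-168 + j}{2 t}$
$b{\left(7,162 \right)} + v = \frac{-168 + 7}{2 \cdot 162} - 21591 = \frac{1}{2} \cdot \frac{1}{162} \left(-161\right) - 21591 = - \frac{161}{324} - 21591 = - \frac{6995645}{324}$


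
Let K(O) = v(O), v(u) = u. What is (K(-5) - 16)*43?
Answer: -903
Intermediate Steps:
K(O) = O
(K(-5) - 16)*43 = (-5 - 16)*43 = -21*43 = -903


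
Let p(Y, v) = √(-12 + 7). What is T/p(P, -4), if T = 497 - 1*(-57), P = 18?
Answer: -554*I*√5/5 ≈ -247.76*I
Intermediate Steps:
p(Y, v) = I*√5 (p(Y, v) = √(-5) = I*√5)
T = 554 (T = 497 + 57 = 554)
T/p(P, -4) = 554/((I*√5)) = 554*(-I*√5/5) = -554*I*√5/5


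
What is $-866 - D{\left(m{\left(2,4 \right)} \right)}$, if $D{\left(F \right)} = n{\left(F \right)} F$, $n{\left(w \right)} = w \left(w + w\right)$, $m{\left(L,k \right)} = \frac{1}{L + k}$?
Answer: $- \frac{93529}{108} \approx -866.01$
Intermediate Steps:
$n{\left(w \right)} = 2 w^{2}$ ($n{\left(w \right)} = w 2 w = 2 w^{2}$)
$D{\left(F \right)} = 2 F^{3}$ ($D{\left(F \right)} = 2 F^{2} F = 2 F^{3}$)
$-866 - D{\left(m{\left(2,4 \right)} \right)} = -866 - 2 \left(\frac{1}{2 + 4}\right)^{3} = -866 - 2 \left(\frac{1}{6}\right)^{3} = -866 - \frac{2}{216} = -866 - 2 \cdot \frac{1}{216} = -866 - \frac{1}{108} = - \frac{93529}{108}$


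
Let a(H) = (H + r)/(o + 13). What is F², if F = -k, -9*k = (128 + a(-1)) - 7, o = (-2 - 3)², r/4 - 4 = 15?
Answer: 21836929/116964 ≈ 186.70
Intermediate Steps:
r = 76 (r = 16 + 4*15 = 16 + 60 = 76)
o = 25 (o = (-5)² = 25)
a(H) = 2 + H/38 (a(H) = (H + 76)/(25 + 13) = (76 + H)/38 = (76 + H)*(1/38) = 2 + H/38)
k = -4673/342 (k = -((128 + (2 + (1/38)*(-1))) - 7)/9 = -((128 + (2 - 1/38)) - 7)/9 = -((128 + 75/38) - 7)/9 = -(4939/38 - 7)/9 = -⅑*4673/38 = -4673/342 ≈ -13.664)
F = 4673/342 (F = -1*(-4673/342) = 4673/342 ≈ 13.664)
F² = (4673/342)² = 21836929/116964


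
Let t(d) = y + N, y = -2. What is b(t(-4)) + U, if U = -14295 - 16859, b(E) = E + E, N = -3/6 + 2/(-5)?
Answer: -155799/5 ≈ -31160.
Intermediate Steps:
N = -9/10 (N = -3*⅙ + 2*(-⅕) = -½ - ⅖ = -9/10 ≈ -0.90000)
t(d) = -29/10 (t(d) = -2 - 9/10 = -29/10)
b(E) = 2*E
U = -31154
b(t(-4)) + U = 2*(-29/10) - 31154 = -29/5 - 31154 = -155799/5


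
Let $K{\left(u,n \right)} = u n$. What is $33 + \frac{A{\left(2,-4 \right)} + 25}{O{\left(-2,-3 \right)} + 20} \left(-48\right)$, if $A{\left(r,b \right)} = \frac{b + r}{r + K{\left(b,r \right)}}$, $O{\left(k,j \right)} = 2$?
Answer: $- \frac{245}{11} \approx -22.273$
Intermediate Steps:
$K{\left(u,n \right)} = n u$
$A{\left(r,b \right)} = \frac{b + r}{r + b r}$ ($A{\left(r,b \right)} = \frac{b + r}{r + r b} = \frac{b + r}{r + b r}$)
$33 + \frac{A{\left(2,-4 \right)} + 25}{O{\left(-2,-3 \right)} + 20} \left(-48\right) = 33 + \frac{\frac{-4 + 2}{2 \left(1 - 4\right)} + 25}{2 + 20} \left(-48\right) = 33 + \frac{\frac{1}{2} \frac{1}{-3} \left(-2\right) + 25}{22} \left(-48\right) = 33 + \left(\frac{1}{2} \left(- \frac{1}{3}\right) \left(-2\right) + 25\right) \frac{1}{22} \left(-48\right) = 33 + \left(\frac{1}{3} + 25\right) \frac{1}{22} \left(-48\right) = 33 + \frac{76}{3} \cdot \frac{1}{22} \left(-48\right) = 33 + \frac{38}{33} \left(-48\right) = 33 - \frac{608}{11} = - \frac{245}{11}$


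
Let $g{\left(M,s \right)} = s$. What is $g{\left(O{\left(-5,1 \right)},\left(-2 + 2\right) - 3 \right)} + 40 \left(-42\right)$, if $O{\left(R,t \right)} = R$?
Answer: $-1683$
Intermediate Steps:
$g{\left(O{\left(-5,1 \right)},\left(-2 + 2\right) - 3 \right)} + 40 \left(-42\right) = \left(\left(-2 + 2\right) - 3\right) + 40 \left(-42\right) = \left(0 - 3\right) - 1680 = -3 - 1680 = -1683$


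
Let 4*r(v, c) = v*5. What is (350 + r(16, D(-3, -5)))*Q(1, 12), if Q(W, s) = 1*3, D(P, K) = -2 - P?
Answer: 1110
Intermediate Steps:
Q(W, s) = 3
r(v, c) = 5*v/4 (r(v, c) = (v*5)/4 = (5*v)/4 = 5*v/4)
(350 + r(16, D(-3, -5)))*Q(1, 12) = (350 + (5/4)*16)*3 = (350 + 20)*3 = 370*3 = 1110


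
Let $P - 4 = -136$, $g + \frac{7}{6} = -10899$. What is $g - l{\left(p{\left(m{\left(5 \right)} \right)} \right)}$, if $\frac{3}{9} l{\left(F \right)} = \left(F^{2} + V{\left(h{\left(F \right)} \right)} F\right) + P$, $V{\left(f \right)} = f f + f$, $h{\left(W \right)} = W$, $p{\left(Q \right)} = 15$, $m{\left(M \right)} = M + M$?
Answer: $- \frac{131875}{6} \approx -21979.0$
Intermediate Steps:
$m{\left(M \right)} = 2 M$
$g = - \frac{65401}{6}$ ($g = - \frac{7}{6} - 10899 = - \frac{65401}{6} \approx -10900.0$)
$V{\left(f \right)} = f + f^{2}$ ($V{\left(f \right)} = f^{2} + f = f + f^{2}$)
$P = -132$ ($P = 4 - 136 = -132$)
$l{\left(F \right)} = -396 + 3 F^{2} + 3 F^{2} \left(1 + F\right)$ ($l{\left(F \right)} = 3 \left(\left(F^{2} + F \left(1 + F\right) F\right) - 132\right) = 3 \left(\left(F^{2} + F^{2} \left(1 + F\right)\right) - 132\right) = 3 \left(-132 + F^{2} + F^{2} \left(1 + F\right)\right) = -396 + 3 F^{2} + 3 F^{2} \left(1 + F\right)$)
$g - l{\left(p{\left(m{\left(5 \right)} \right)} \right)} = - \frac{65401}{6} - \left(-396 + 3 \cdot 15^{3} + 6 \cdot 15^{2}\right) = - \frac{65401}{6} - \left(-396 + 3 \cdot 3375 + 6 \cdot 225\right) = - \frac{65401}{6} - \left(-396 + 10125 + 1350\right) = - \frac{65401}{6} - 11079 = - \frac{131875}{6}$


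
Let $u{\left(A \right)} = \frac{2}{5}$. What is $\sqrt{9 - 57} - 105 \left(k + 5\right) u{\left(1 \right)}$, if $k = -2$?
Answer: $-126 + 4 i \sqrt{3} \approx -126.0 + 6.9282 i$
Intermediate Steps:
$u{\left(A \right)} = \frac{2}{5}$ ($u{\left(A \right)} = 2 \cdot \frac{1}{5} = \frac{2}{5}$)
$\sqrt{9 - 57} - 105 \left(k + 5\right) u{\left(1 \right)} = \sqrt{9 - 57} - 105 \left(-2 + 5\right) \frac{2}{5} = \sqrt{-48} - 105 \cdot 3 \cdot \frac{2}{5} = 4 i \sqrt{3} - 126 = -126 + 4 i \sqrt{3}$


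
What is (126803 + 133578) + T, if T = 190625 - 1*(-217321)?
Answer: 668327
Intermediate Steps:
T = 407946 (T = 190625 + 217321 = 407946)
(126803 + 133578) + T = (126803 + 133578) + 407946 = 260381 + 407946 = 668327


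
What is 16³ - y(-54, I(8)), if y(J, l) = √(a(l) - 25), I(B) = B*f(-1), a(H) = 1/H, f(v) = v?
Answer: 4096 - I*√402/4 ≈ 4096.0 - 5.0125*I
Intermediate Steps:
I(B) = -B (I(B) = B*(-1) = -B)
y(J, l) = √(-25 + 1/l) (y(J, l) = √(1/l - 25) = √(-25 + 1/l))
16³ - y(-54, I(8)) = 16³ - √(-25 + 1/(-1*8)) = 4096 - √(-25 + 1/(-8)) = 4096 - √(-25 - ⅛) = 4096 - √(-201/8) = 4096 - I*√402/4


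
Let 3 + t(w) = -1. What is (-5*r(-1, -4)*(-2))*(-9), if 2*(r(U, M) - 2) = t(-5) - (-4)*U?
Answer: 180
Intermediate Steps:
t(w) = -4 (t(w) = -3 - 1 = -4)
r(U, M) = 2*U (r(U, M) = 2 + (-4 - (-4)*U)/2 = 2 + (-4 + 4*U)/2 = 2 + (-2 + 2*U) = 2*U)
(-5*r(-1, -4)*(-2))*(-9) = (-10*(-1)*(-2))*(-9) = (-5*(-2)*(-2))*(-9) = (10*(-2))*(-9) = -20*(-9) = 180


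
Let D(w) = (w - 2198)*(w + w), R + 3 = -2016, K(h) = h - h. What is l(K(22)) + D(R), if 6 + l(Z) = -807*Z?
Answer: 17028240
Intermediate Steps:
K(h) = 0
l(Z) = -6 - 807*Z
R = -2019 (R = -3 - 2016 = -2019)
D(w) = 2*w*(-2198 + w) (D(w) = (-2198 + w)*(2*w) = 2*w*(-2198 + w))
l(K(22)) + D(R) = (-6 - 807*0) + 2*(-2019)*(-2198 - 2019) = (-6 + 0) + 2*(-2019)*(-4217) = -6 + 17028246 = 17028240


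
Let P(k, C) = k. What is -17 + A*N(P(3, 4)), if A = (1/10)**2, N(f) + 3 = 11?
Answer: -423/25 ≈ -16.920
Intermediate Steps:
N(f) = 8 (N(f) = -3 + 11 = 8)
A = 1/100 (A = (1/10)**2 = 1/100 ≈ 0.010000)
-17 + A*N(P(3, 4)) = -17 + (1/100)*8 = -17 + 2/25 = -423/25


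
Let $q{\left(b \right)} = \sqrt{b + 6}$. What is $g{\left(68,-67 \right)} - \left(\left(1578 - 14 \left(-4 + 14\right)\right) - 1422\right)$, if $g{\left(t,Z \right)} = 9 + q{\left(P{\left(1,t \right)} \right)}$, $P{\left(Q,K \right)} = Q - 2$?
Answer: $-7 + \sqrt{5} \approx -4.7639$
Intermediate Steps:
$P{\left(Q,K \right)} = -2 + Q$
$q{\left(b \right)} = \sqrt{6 + b}$
$g{\left(t,Z \right)} = 9 + \sqrt{5}$ ($g{\left(t,Z \right)} = 9 + \sqrt{6 + \left(-2 + 1\right)} = 9 + \sqrt{6 - 1} = 9 + \sqrt{5}$)
$g{\left(68,-67 \right)} - \left(\left(1578 - 14 \left(-4 + 14\right)\right) - 1422\right) = \left(9 + \sqrt{5}\right) - \left(\left(1578 - 14 \left(-4 + 14\right)\right) - 1422\right) = \left(9 + \sqrt{5}\right) - \left(\left(1578 - 140\right) - 1422\right) = \left(9 + \sqrt{5}\right) - \left(1438 - 1422\right) = \left(9 + \sqrt{5}\right) - 16 = -7 + \sqrt{5}$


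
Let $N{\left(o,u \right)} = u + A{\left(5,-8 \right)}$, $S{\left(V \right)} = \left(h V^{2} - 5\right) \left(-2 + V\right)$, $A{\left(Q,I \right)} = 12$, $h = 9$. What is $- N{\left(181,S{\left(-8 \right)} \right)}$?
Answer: $5698$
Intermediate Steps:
$S{\left(V \right)} = \left(-5 + 9 V^{2}\right) \left(-2 + V\right)$ ($S{\left(V \right)} = \left(9 V^{2} - 5\right) \left(-2 + V\right) = \left(-5 + 9 V^{2}\right) \left(-2 + V\right)$)
$N{\left(o,u \right)} = 12 + u$ ($N{\left(o,u \right)} = u + 12 = 12 + u$)
$- N{\left(181,S{\left(-8 \right)} \right)} = - (12 + \left(10 - 18 \left(-8\right)^{2} - -40 + 9 \left(-8\right)^{3}\right)) = - (12 + \left(10 - 1152 + 40 + 9 \left(-512\right)\right)) = - (12 + \left(10 - 1152 + 40 - 4608\right)) = - (12 - 5710) = \left(-1\right) \left(-5698\right) = 5698$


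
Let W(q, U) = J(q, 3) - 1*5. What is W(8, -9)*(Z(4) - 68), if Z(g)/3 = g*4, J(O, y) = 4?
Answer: 20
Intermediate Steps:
Z(g) = 12*g (Z(g) = 3*(g*4) = 3*(4*g) = 12*g)
W(q, U) = -1 (W(q, U) = 4 - 1*5 = 4 - 5 = -1)
W(8, -9)*(Z(4) - 68) = -(12*4 - 68) = -(48 - 68) = -1*(-20) = 20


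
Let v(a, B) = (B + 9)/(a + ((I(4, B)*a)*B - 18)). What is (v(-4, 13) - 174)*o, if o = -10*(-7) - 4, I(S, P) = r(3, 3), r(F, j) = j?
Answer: -1022802/89 ≈ -11492.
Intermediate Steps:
I(S, P) = 3
v(a, B) = (9 + B)/(-18 + a + 3*B*a) (v(a, B) = (B + 9)/(a + ((3*a)*B - 18)) = (9 + B)/(a + (3*B*a - 18)) = (9 + B)/(a + (-18 + 3*B*a)) = (9 + B)/(-18 + a + 3*B*a))
o = 66 (o = 70 - 4 = 66)
(v(-4, 13) - 174)*o = ((9 + 13)/(-18 - 4 + 3*13*(-4)) - 174)*66 = (22/(-18 - 4 - 156) - 174)*66 = (22/(-178) - 174)*66 = (-1/178*22 - 174)*66 = (-11/89 - 174)*66 = -15497/89*66 = -1022802/89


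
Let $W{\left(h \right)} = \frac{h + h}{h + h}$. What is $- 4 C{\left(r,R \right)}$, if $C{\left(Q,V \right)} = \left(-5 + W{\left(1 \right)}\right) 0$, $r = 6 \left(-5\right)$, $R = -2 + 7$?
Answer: $0$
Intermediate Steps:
$R = 5$
$r = -30$
$W{\left(h \right)} = 1$ ($W{\left(h \right)} = \frac{2 h}{2 h} = 2 h \frac{1}{2 h} = 1$)
$C{\left(Q,V \right)} = 0$ ($C{\left(Q,V \right)} = \left(-5 + 1\right) 0 = \left(-4\right) 0 = 0$)
$- 4 C{\left(r,R \right)} = \left(-4\right) 0 = 0$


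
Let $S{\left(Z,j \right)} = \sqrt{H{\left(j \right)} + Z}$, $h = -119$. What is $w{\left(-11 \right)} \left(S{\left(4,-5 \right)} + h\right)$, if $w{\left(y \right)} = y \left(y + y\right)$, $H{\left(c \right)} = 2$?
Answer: $-28798 + 242 \sqrt{6} \approx -28205.0$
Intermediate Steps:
$w{\left(y \right)} = 2 y^{2}$ ($w{\left(y \right)} = y 2 y = 2 y^{2}$)
$S{\left(Z,j \right)} = \sqrt{2 + Z}$
$w{\left(-11 \right)} \left(S{\left(4,-5 \right)} + h\right) = 2 \left(-11\right)^{2} \left(\sqrt{2 + 4} - 119\right) = 2 \cdot 121 \left(\sqrt{6} - 119\right) = 242 \left(-119 + \sqrt{6}\right) = -28798 + 242 \sqrt{6}$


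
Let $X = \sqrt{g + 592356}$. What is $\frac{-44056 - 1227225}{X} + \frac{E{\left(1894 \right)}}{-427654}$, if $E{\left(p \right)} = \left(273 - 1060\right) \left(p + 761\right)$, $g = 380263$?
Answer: $\frac{2089485}{427654} - \frac{1271281 \sqrt{972619}}{972619} \approx -1284.2$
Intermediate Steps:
$E{\left(p \right)} = -598907 - 787 p$ ($E{\left(p \right)} = - 787 \left(761 + p\right) = -598907 - 787 p$)
$X = \sqrt{972619}$ ($X = \sqrt{380263 + 592356} = \sqrt{972619} \approx 986.21$)
$\frac{-44056 - 1227225}{X} + \frac{E{\left(1894 \right)}}{-427654} = \frac{-44056 - 1227225}{\sqrt{972619}} + \frac{-598907 - 1490578}{-427654} = - 1271281 \frac{\sqrt{972619}}{972619} + \left(-598907 - 1490578\right) \left(- \frac{1}{427654}\right) = - \frac{1271281 \sqrt{972619}}{972619} - - \frac{2089485}{427654} = - \frac{1271281 \sqrt{972619}}{972619} + \frac{2089485}{427654} = \frac{2089485}{427654} - \frac{1271281 \sqrt{972619}}{972619}$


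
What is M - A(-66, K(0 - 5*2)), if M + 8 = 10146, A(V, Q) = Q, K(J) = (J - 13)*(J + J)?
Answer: 9678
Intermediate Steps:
K(J) = 2*J*(-13 + J) (K(J) = (-13 + J)*(2*J) = 2*J*(-13 + J))
M = 10138 (M = -8 + 10146 = 10138)
M - A(-66, K(0 - 5*2)) = 10138 - 2*(0 - 5*2)*(-13 + (0 - 5*2)) = 10138 - 2*(0 - 10)*(-13 + (0 - 10)) = 10138 - 2*(-10)*(-13 - 10) = 10138 - 2*(-10)*(-23) = 10138 - 1*460 = 10138 - 460 = 9678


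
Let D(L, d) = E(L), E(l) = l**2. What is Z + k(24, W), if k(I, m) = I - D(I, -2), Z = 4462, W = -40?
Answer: 3910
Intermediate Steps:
D(L, d) = L**2
k(I, m) = I - I**2
Z + k(24, W) = 4462 + 24*(1 - 1*24) = 4462 + 24*(1 - 24) = 4462 + 24*(-23) = 4462 - 552 = 3910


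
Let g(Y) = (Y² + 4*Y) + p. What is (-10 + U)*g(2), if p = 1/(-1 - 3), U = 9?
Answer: -47/4 ≈ -11.750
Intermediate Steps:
p = -¼ (p = 1/(-4) = -¼ ≈ -0.25000)
g(Y) = -¼ + Y² + 4*Y (g(Y) = (Y² + 4*Y) - ¼ = -¼ + Y² + 4*Y)
(-10 + U)*g(2) = (-10 + 9)*(-¼ + 2² + 4*2) = -(-¼ + 4 + 8) = -1*47/4 = -47/4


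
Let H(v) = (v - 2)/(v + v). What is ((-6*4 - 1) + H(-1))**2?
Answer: 2209/4 ≈ 552.25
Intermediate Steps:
H(v) = (-2 + v)/(2*v) (H(v) = (-2 + v)/((2*v)) = (-2 + v)*(1/(2*v)) = (-2 + v)/(2*v))
((-6*4 - 1) + H(-1))**2 = ((-6*4 - 1) + (1/2)*(-2 - 1)/(-1))**2 = ((-24 - 1) + (1/2)*(-1)*(-3))**2 = (-25 + 3/2)**2 = (-47/2)**2 = 2209/4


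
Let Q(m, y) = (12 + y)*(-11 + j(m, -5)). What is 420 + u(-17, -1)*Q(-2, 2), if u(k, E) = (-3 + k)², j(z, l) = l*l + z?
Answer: 67620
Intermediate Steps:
j(z, l) = z + l² (j(z, l) = l² + z = z + l²)
Q(m, y) = (12 + y)*(14 + m) (Q(m, y) = (12 + y)*(-11 + (m + (-5)²)) = (12 + y)*(-11 + (m + 25)) = (12 + y)*(-11 + (25 + m)) = (12 + y)*(14 + m))
420 + u(-17, -1)*Q(-2, 2) = 420 + (-3 - 17)²*(168 + 12*(-2) + 14*2 - 2*2) = 420 + (-20)²*(168 - 24 + 28 - 4) = 420 + 400*168 = 420 + 67200 = 67620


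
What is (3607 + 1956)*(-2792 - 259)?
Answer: -16972713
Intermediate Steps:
(3607 + 1956)*(-2792 - 259) = 5563*(-3051) = -16972713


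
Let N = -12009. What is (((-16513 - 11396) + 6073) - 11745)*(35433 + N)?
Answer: -786601344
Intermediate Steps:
(((-16513 - 11396) + 6073) - 11745)*(35433 + N) = (((-16513 - 11396) + 6073) - 11745)*(35433 - 12009) = ((-27909 + 6073) - 11745)*23424 = (-21836 - 11745)*23424 = -33581*23424 = -786601344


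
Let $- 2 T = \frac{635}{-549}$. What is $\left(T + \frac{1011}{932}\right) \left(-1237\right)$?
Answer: $- \frac{1052623913}{511668} \approx -2057.2$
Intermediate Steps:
$T = \frac{635}{1098}$ ($T = - \frac{635 \frac{1}{-549}}{2} = - \frac{635 \left(- \frac{1}{549}\right)}{2} = \left(- \frac{1}{2}\right) \left(- \frac{635}{549}\right) = \frac{635}{1098} \approx 0.57832$)
$\left(T + \frac{1011}{932}\right) \left(-1237\right) = \left(\frac{635}{1098} + \frac{1011}{932}\right) \left(-1237\right) = \frac{850949}{511668} \left(-1237\right) = - \frac{1052623913}{511668}$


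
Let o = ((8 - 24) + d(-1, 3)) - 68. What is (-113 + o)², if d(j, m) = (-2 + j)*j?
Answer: 37636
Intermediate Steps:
d(j, m) = j*(-2 + j)
o = -81 (o = ((8 - 24) - (-2 - 1)) - 68 = (-16 - 1*(-3)) - 68 = (-16 + 3) - 68 = -13 - 68 = -81)
(-113 + o)² = (-113 - 81)² = (-194)² = 37636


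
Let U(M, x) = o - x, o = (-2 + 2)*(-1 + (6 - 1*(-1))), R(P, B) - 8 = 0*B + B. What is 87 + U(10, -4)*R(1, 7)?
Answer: 147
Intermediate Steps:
R(P, B) = 8 + B (R(P, B) = 8 + (0*B + B) = 8 + (0 + B) = 8 + B)
o = 0 (o = 0*(-1 + (6 + 1)) = 0*(-1 + 7) = 0*6 = 0)
U(M, x) = -x (U(M, x) = 0 - x = -x)
87 + U(10, -4)*R(1, 7) = 87 + (-1*(-4))*(8 + 7) = 87 + 4*15 = 87 + 60 = 147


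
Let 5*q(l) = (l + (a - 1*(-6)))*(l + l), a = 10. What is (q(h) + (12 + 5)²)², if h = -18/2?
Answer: 1739761/25 ≈ 69591.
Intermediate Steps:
h = -9 (h = -18*½ = -9)
q(l) = 2*l*(16 + l)/5 (q(l) = ((l + (10 - 1*(-6)))*(l + l))/5 = ((l + (10 + 6))*(2*l))/5 = ((l + 16)*(2*l))/5 = ((16 + l)*(2*l))/5 = (2*l*(16 + l))/5 = 2*l*(16 + l)/5)
(q(h) + (12 + 5)²)² = ((⅖)*(-9)*(16 - 9) + (12 + 5)²)² = ((⅖)*(-9)*7 + 17²)² = (-126/5 + 289)² = (1319/5)² = 1739761/25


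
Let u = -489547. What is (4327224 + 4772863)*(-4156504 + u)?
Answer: -42279468306437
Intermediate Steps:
(4327224 + 4772863)*(-4156504 + u) = (4327224 + 4772863)*(-4156504 - 489547) = 9100087*(-4646051) = -42279468306437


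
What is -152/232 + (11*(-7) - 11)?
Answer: -2571/29 ≈ -88.655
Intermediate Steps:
-152/232 + (11*(-7) - 11) = -152*1/232 + (-77 - 11) = -19/29 - 88 = -2571/29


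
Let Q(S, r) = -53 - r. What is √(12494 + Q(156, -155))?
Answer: 2*√3149 ≈ 112.23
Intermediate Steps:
√(12494 + Q(156, -155)) = √(12494 + (-53 - 1*(-155))) = √(12494 + (-53 + 155)) = √(12494 + 102) = √12596 = 2*√3149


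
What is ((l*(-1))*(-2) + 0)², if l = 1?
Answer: 4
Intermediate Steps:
((l*(-1))*(-2) + 0)² = ((1*(-1))*(-2) + 0)² = (-1*(-2) + 0)² = (2 + 0)² = 2² = 4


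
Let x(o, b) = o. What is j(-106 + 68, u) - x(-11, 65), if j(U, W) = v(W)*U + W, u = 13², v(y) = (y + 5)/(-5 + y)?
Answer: 5727/41 ≈ 139.68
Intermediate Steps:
v(y) = (5 + y)/(-5 + y)
u = 169
j(U, W) = W + U*(5 + W)/(-5 + W) (j(U, W) = ((5 + W)/(-5 + W))*U + W = U*(5 + W)/(-5 + W) + W = W + U*(5 + W)/(-5 + W))
j(-106 + 68, u) - x(-11, 65) = ((-106 + 68)*(5 + 169) + 169*(-5 + 169))/(-5 + 169) - 1*(-11) = (-38*174 + 169*164)/164 + 11 = (-6612 + 27716)/164 + 11 = (1/164)*21104 + 11 = 5276/41 + 11 = 5727/41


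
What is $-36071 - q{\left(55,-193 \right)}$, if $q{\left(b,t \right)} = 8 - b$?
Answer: $-36024$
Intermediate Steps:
$-36071 - q{\left(55,-193 \right)} = -36071 - \left(8 - 55\right) = -36071 - -47 = -36071 + 47 = -36024$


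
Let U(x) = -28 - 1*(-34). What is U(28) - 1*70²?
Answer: -4894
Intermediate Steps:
U(x) = 6 (U(x) = -28 + 34 = 6)
U(28) - 1*70² = 6 - 1*70² = 6 - 1*4900 = 6 - 4900 = -4894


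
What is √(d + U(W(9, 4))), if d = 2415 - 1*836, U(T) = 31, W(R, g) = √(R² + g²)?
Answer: √1610 ≈ 40.125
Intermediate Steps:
d = 1579 (d = 2415 - 836 = 1579)
√(d + U(W(9, 4))) = √(1579 + 31) = √1610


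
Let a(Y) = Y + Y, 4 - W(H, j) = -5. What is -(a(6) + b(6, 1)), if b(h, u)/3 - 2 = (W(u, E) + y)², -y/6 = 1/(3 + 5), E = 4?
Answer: -3555/16 ≈ -222.19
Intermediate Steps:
W(H, j) = 9 (W(H, j) = 4 - 1*(-5) = 4 + 5 = 9)
y = -¾ (y = -6/(3 + 5) = -6/8 = -6*⅛ = -¾ ≈ -0.75000)
a(Y) = 2*Y
b(h, u) = 3363/16 (b(h, u) = 6 + 3*(9 - ¾)² = 6 + 3*(33/4)² = 6 + 3*(1089/16) = 6 + 3267/16 = 3363/16)
-(a(6) + b(6, 1)) = -(2*6 + 3363/16) = -(12 + 3363/16) = -1*3555/16 = -3555/16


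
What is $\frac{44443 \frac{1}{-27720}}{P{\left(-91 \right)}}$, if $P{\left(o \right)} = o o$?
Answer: $- \frac{907}{4684680} \approx -0.00019361$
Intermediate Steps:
$P{\left(o \right)} = o^{2}$
$\frac{44443 \frac{1}{-27720}}{P{\left(-91 \right)}} = \frac{44443 \frac{1}{-27720}}{\left(-91\right)^{2}} = \frac{44443 \left(- \frac{1}{27720}\right)}{8281} = \left(- \frac{6349}{3960}\right) \frac{1}{8281} = - \frac{907}{4684680}$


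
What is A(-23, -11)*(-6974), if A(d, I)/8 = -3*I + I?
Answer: -1227424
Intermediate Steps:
A(d, I) = -16*I (A(d, I) = 8*(-3*I + I) = 8*(-2*I) = -16*I)
A(-23, -11)*(-6974) = -16*(-11)*(-6974) = 176*(-6974) = -1227424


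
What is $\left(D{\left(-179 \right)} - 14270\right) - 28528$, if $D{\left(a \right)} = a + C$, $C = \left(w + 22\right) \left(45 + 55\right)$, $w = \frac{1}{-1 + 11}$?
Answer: $-40767$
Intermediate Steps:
$w = \frac{1}{10} \approx 0.1$
$C = 2210$ ($C = \left(\frac{1}{10} + 22\right) \left(45 + 55\right) = \frac{221}{10} \cdot 100 = 2210$)
$D{\left(a \right)} = 2210 + a$ ($D{\left(a \right)} = a + 2210 = 2210 + a$)
$\left(D{\left(-179 \right)} - 14270\right) - 28528 = \left(\left(2210 - 179\right) - 14270\right) - 28528 = \left(2031 - 14270\right) - 28528 = -12239 - 28528 = -40767$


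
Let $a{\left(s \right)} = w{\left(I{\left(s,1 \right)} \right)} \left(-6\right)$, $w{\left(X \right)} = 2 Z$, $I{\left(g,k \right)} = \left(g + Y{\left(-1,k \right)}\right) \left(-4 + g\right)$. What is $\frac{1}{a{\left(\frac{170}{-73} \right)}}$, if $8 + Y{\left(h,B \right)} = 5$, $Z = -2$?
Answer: $\frac{1}{24} \approx 0.041667$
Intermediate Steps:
$Y{\left(h,B \right)} = -3$ ($Y{\left(h,B \right)} = -8 + 5 = -3$)
$I{\left(g,k \right)} = \left(-4 + g\right) \left(-3 + g\right)$ ($I{\left(g,k \right)} = \left(g - 3\right) \left(-4 + g\right) = \left(-3 + g\right) \left(-4 + g\right) = \left(-4 + g\right) \left(-3 + g\right)$)
$w{\left(X \right)} = -4$ ($w{\left(X \right)} = 2 \left(-2\right) = -4$)
$a{\left(s \right)} = 24$ ($a{\left(s \right)} = \left(-4\right) \left(-6\right) = 24$)
$\frac{1}{a{\left(\frac{170}{-73} \right)}} = \frac{1}{24}$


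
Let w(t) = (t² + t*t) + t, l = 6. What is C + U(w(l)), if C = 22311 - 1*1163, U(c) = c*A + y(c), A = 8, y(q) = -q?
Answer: 21694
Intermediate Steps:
w(t) = t + 2*t² (w(t) = (t² + t²) + t = 2*t² + t = t + 2*t²)
U(c) = 7*c (U(c) = c*8 - c = 8*c - c = 7*c)
C = 21148 (C = 22311 - 1163 = 21148)
C + U(w(l)) = 21148 + 7*(6*(1 + 2*6)) = 21148 + 7*(6*(1 + 12)) = 21148 + 7*(6*13) = 21148 + 7*78 = 21148 + 546 = 21694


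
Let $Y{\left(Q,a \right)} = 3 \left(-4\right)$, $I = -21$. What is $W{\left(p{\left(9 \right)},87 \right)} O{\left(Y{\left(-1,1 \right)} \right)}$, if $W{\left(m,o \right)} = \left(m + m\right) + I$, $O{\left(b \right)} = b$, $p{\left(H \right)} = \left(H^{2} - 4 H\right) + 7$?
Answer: $-996$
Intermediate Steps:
$p{\left(H \right)} = 7 + H^{2} - 4 H$
$Y{\left(Q,a \right)} = -12$
$W{\left(m,o \right)} = -21 + 2 m$ ($W{\left(m,o \right)} = \left(m + m\right) - 21 = 2 m - 21 = -21 + 2 m$)
$W{\left(p{\left(9 \right)},87 \right)} O{\left(Y{\left(-1,1 \right)} \right)} = \left(-21 + 2 \left(7 + 9^{2} - 36\right)\right) \left(-12\right) = \left(-21 + 2 \left(7 + 81 - 36\right)\right) \left(-12\right) = \left(-21 + 2 \cdot 52\right) \left(-12\right) = \left(-21 + 104\right) \left(-12\right) = 83 \left(-12\right) = -996$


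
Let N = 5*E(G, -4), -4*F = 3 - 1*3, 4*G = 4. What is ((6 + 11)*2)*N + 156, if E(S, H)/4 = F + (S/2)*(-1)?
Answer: -184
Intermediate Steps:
G = 1 (G = (¼)*4 = 1)
F = 0 (F = -(3 - 1*3)/4 = -(3 - 3)/4 = -¼*0 = 0)
E(S, H) = -2*S (E(S, H) = 4*(0 + (S/2)*(-1)) = 4*(0 - S/2) = 4*(-S/2) = -2*S)
N = -10 (N = 5*(-2*1) = 5*(-2) = -10)
((6 + 11)*2)*N + 156 = ((6 + 11)*2)*(-10) + 156 = (17*2)*(-10) + 156 = 34*(-10) + 156 = -340 + 156 = -184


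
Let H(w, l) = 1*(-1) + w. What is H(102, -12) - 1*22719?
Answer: -22618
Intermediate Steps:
H(w, l) = -1 + w
H(102, -12) - 1*22719 = (-1 + 102) - 1*22719 = 101 - 22719 = -22618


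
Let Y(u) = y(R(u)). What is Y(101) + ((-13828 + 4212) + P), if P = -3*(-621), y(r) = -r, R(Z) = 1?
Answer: -7754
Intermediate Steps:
P = 1863
Y(u) = -1 (Y(u) = -1*1 = -1)
Y(101) + ((-13828 + 4212) + P) = -1 + ((-13828 + 4212) + 1863) = -1 + (-9616 + 1863) = -1 - 7753 = -7754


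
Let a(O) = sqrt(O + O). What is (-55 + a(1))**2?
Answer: (55 - sqrt(2))**2 ≈ 2871.4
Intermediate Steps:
a(O) = sqrt(2)*sqrt(O) (a(O) = sqrt(2*O) = sqrt(2)*sqrt(O))
(-55 + a(1))**2 = (-55 + sqrt(2)*sqrt(1))**2 = (-55 + sqrt(2)*1)**2 = (-55 + sqrt(2))**2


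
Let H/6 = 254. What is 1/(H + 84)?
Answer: 1/1608 ≈ 0.00062189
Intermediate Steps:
H = 1524 (H = 6*254 = 1524)
1/(H + 84) = 1/(1524 + 84) = 1/1608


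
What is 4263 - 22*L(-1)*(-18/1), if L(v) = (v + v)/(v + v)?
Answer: 4659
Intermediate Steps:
L(v) = 1 (L(v) = (2*v)/((2*v)) = (2*v)*(1/(2*v)) = 1)
4263 - 22*L(-1)*(-18/1) = 4263 - 22*1*(-18/1) = 4263 - 22*(-18) = 4263 - 1*(-396) = 4263 + 396 = 4659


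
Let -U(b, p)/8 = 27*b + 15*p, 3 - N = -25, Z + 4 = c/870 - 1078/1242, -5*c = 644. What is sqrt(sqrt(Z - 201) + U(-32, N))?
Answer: sqrt(355555288800 + 3335*I*sqrt(185599861554))/10005 ≈ 59.599 + 0.12042*I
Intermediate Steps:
c = -644/5 (c = -1/5*644 = -644/5 ≈ -128.80)
Z = -2258329/450225 (Z = -4 + (-644/5/870 - 1078/1242) = -4 + (-644/5*1/870 - 1078*1/1242) = -4 + (-322/2175 - 539/621) = -4 - 457429/450225 = -2258329/450225 ≈ -5.0160)
N = 28 (N = 3 - 1*(-25) = 3 + 25 = 28)
U(b, p) = -216*b - 120*p (U(b, p) = -8*(27*b + 15*p) = -8*(15*p + 27*b) = -216*b - 120*p)
sqrt(sqrt(Z - 201) + U(-32, N)) = sqrt(sqrt(-2258329/450225 - 201) + (-216*(-32) - 120*28)) = sqrt(sqrt(-92753554/450225) + (6912 - 3360)) = sqrt(I*sqrt(185599861554)/30015 + 3552) = sqrt(3552 + I*sqrt(185599861554)/30015)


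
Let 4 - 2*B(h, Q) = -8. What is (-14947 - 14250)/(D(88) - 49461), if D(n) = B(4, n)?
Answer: 4171/7065 ≈ 0.59037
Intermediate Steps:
B(h, Q) = 6 (B(h, Q) = 2 - ½*(-8) = 2 + 4 = 6)
D(n) = 6
(-14947 - 14250)/(D(88) - 49461) = (-14947 - 14250)/(6 - 49461) = -29197/(-49455) = -29197*(-1/49455) = 4171/7065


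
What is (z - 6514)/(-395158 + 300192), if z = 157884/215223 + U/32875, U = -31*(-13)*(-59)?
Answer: 15363149373007/223975922122250 ≈ 0.068593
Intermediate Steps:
U = -23777 (U = 403*(-59) = -23777)
z = 24359743/2358485375 (z = 157884/215223 - 23777/32875 = 157884*(1/215223) - 23777*1/32875 = 52628/71741 - 23777/32875 = 24359743/2358485375 ≈ 0.010329)
(z - 6514)/(-395158 + 300192) = (24359743/2358485375 - 6514)/(-395158 + 300192) = -15363149373007/2358485375/(-94966) = -15363149373007/2358485375*(-1/94966) = 15363149373007/223975922122250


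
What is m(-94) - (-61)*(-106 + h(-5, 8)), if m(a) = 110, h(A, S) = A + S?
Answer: -6173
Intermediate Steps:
m(-94) - (-61)*(-106 + h(-5, 8)) = 110 - (-61)*(-106 + (-5 + 8)) = 110 - (-61)*(-106 + 3) = 110 - (-61)*(-103) = 110 - 1*6283 = 110 - 6283 = -6173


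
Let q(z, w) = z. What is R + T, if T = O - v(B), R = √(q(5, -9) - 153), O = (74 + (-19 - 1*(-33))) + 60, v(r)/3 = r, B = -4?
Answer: 160 + 2*I*√37 ≈ 160.0 + 12.166*I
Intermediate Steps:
v(r) = 3*r
O = 148 (O = (74 + (-19 + 33)) + 60 = (74 + 14) + 60 = 88 + 60 = 148)
R = 2*I*√37 (R = √(5 - 153) = √(-148) = 2*I*√37 ≈ 12.166*I)
T = 160 (T = 148 - 3*(-4) = 148 - 1*(-12) = 148 + 12 = 160)
R + T = 2*I*√37 + 160 = 160 + 2*I*√37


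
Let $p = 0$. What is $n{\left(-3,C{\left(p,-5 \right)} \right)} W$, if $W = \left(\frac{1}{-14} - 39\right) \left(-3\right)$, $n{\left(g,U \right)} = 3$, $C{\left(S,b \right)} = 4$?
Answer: $\frac{4923}{14} \approx 351.64$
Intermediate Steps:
$W = \frac{1641}{14}$ ($W = \left(- \frac{1}{14} - 39\right) \left(-3\right) = \left(- \frac{547}{14}\right) \left(-3\right) = \frac{1641}{14} \approx 117.21$)
$n{\left(-3,C{\left(p,-5 \right)} \right)} W = 3 \cdot \frac{1641}{14} = \frac{4923}{14}$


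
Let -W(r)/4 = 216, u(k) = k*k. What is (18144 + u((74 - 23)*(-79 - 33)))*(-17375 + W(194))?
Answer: -595413760032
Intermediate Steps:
u(k) = k²
W(r) = -864 (W(r) = -4*216 = -864)
(18144 + u((74 - 23)*(-79 - 33)))*(-17375 + W(194)) = (18144 + ((74 - 23)*(-79 - 33))²)*(-17375 - 864) = (18144 + (51*(-112))²)*(-18239) = (18144 + (-5712)²)*(-18239) = (18144 + 32626944)*(-18239) = 32645088*(-18239) = -595413760032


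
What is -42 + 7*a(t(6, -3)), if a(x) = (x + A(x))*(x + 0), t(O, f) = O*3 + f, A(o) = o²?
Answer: 25158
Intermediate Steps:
t(O, f) = f + 3*O (t(O, f) = 3*O + f = f + 3*O)
a(x) = x*(x + x²) (a(x) = (x + x²)*(x + 0) = (x + x²)*x = x*(x + x²))
-42 + 7*a(t(6, -3)) = -42 + 7*((-3 + 3*6)²*(1 + (-3 + 3*6))) = -42 + 7*((-3 + 18)²*(1 + (-3 + 18))) = -42 + 7*(15²*(1 + 15)) = -42 + 7*(225*16) = -42 + 7*3600 = -42 + 25200 = 25158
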